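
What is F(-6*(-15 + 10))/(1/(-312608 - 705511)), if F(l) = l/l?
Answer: -1018119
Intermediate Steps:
F(l) = 1
F(-6*(-15 + 10))/(1/(-312608 - 705511)) = 1/1/(-312608 - 705511) = 1/1/(-1018119) = 1/(-1/1018119) = 1*(-1018119) = -1018119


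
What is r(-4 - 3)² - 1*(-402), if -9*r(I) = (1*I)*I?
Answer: 34963/81 ≈ 431.64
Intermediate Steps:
r(I) = -I²/9 (r(I) = -1*I*I/9 = -I*I/9 = -I²/9)
r(-4 - 3)² - 1*(-402) = (-(-4 - 3)²/9)² - 1*(-402) = (-⅑*(-7)²)² + 402 = (-⅑*49)² + 402 = (-49/9)² + 402 = 2401/81 + 402 = 34963/81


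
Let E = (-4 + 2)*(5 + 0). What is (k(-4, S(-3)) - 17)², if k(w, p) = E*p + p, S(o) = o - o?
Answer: 289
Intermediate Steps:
E = -10 (E = -2*5 = -10)
S(o) = 0
k(w, p) = -9*p (k(w, p) = -10*p + p = -9*p)
(k(-4, S(-3)) - 17)² = (-9*0 - 17)² = (0 - 17)² = (-17)² = 289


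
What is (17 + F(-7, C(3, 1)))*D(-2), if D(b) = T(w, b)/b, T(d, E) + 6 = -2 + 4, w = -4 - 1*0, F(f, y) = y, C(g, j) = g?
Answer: 40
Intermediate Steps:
w = -4 (w = -4 + 0 = -4)
T(d, E) = -4 (T(d, E) = -6 + (-2 + 4) = -6 + 2 = -4)
D(b) = -4/b
(17 + F(-7, C(3, 1)))*D(-2) = (17 + 3)*(-4/(-2)) = 20*(-4*(-½)) = 20*2 = 40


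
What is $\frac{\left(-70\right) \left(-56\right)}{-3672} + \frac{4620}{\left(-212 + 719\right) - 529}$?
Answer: $- \frac{96880}{459} \approx -211.07$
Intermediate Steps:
$\frac{\left(-70\right) \left(-56\right)}{-3672} + \frac{4620}{\left(-212 + 719\right) - 529} = 3920 \left(- \frac{1}{3672}\right) + \frac{4620}{507 - 529} = - \frac{490}{459} + \frac{4620}{-22} = - \frac{490}{459} + 4620 \left(- \frac{1}{22}\right) = - \frac{490}{459} - 210 = - \frac{96880}{459}$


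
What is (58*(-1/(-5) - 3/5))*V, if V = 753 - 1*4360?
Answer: 418412/5 ≈ 83682.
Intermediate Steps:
V = -3607 (V = 753 - 4360 = -3607)
(58*(-1/(-5) - 3/5))*V = (58*(-1/(-5) - 3/5))*(-3607) = (58*(-1*(-1/5) - 3*1/5))*(-3607) = (58*(1/5 - 3/5))*(-3607) = (58*(-2/5))*(-3607) = -116/5*(-3607) = 418412/5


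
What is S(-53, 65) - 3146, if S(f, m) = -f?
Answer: -3093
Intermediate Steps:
S(-53, 65) - 3146 = -1*(-53) - 3146 = 53 - 3146 = -3093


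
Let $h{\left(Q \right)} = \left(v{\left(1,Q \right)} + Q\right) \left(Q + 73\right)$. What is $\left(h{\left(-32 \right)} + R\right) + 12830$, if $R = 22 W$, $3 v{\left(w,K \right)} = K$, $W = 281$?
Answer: $\frac{51788}{3} \approx 17263.0$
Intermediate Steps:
$v{\left(w,K \right)} = \frac{K}{3}$
$h{\left(Q \right)} = \frac{4 Q \left(73 + Q\right)}{3}$ ($h{\left(Q \right)} = \left(\frac{Q}{3} + Q\right) \left(Q + 73\right) = \frac{4 Q}{3} \left(73 + Q\right) = \frac{4 Q \left(73 + Q\right)}{3}$)
$R = 6182$ ($R = 22 \cdot 281 = 6182$)
$\left(h{\left(-32 \right)} + R\right) + 12830 = \left(\frac{4}{3} \left(-32\right) \left(73 - 32\right) + 6182\right) + 12830 = \left(\frac{4}{3} \left(-32\right) 41 + 6182\right) + 12830 = \left(- \frac{5248}{3} + 6182\right) + 12830 = \frac{13298}{3} + 12830 = \frac{51788}{3}$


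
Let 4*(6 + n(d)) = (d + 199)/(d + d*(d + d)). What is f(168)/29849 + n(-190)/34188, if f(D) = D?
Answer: 28119227513/5156813532640 ≈ 0.0054528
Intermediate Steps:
n(d) = -6 + (199 + d)/(4*(d + 2*d**2)) (n(d) = -6 + ((d + 199)/(d + d*(d + d)))/4 = -6 + ((199 + d)/(d + d*(2*d)))/4 = -6 + ((199 + d)/(d + 2*d**2))/4 = -6 + (199 + d)/(4*(d + 2*d**2)))
f(168)/29849 + n(-190)/34188 = 168/29849 + ((1/4)*(199 - 48*(-190)**2 - 23*(-190))/(-190*(1 + 2*(-190))))/34188 = 168*(1/29849) + ((1/4)*(-1/190)*(199 - 48*36100 + 4370)/(1 - 380))*(1/34188) = 168/29849 + ((1/4)*(-1/190)*(199 - 1732800 + 4370)/(-379))*(1/34188) = 168/29849 + ((1/4)*(-1/190)*(-1/379)*(-1728231))*(1/34188) = 168/29849 - 1728231/288040*1/34188 = 168/29849 - 576077/3282503840 = 28119227513/5156813532640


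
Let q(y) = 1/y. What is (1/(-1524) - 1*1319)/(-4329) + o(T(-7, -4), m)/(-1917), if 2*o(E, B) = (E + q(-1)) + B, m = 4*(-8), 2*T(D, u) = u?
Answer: 48999079/156138372 ≈ 0.31382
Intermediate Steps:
T(D, u) = u/2
m = -32
q(y) = 1/y
o(E, B) = -½ + B/2 + E/2 (o(E, B) = ((E + 1/(-1)) + B)/2 = ((E - 1) + B)/2 = ((-1 + E) + B)/2 = (-1 + B + E)/2 = -½ + B/2 + E/2)
(1/(-1524) - 1*1319)/(-4329) + o(T(-7, -4), m)/(-1917) = (1/(-1524) - 1*1319)/(-4329) + (-½ + (½)*(-32) + ((½)*(-4))/2)/(-1917) = (-1/1524 - 1319)*(-1/4329) + (-½ - 16 + (½)*(-2))*(-1/1917) = -2010157/1524*(-1/4329) + (-½ - 16 - 1)*(-1/1917) = 2010157/6597396 - 35/2*(-1/1917) = 2010157/6597396 + 35/3834 = 48999079/156138372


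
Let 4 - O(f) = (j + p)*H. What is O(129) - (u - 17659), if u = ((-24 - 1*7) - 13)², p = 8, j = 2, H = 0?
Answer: 15727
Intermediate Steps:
u = 1936 (u = ((-24 - 7) - 13)² = (-31 - 13)² = (-44)² = 1936)
O(f) = 4 (O(f) = 4 - (2 + 8)*0 = 4 - 10*0 = 4 - 1*0 = 4 + 0 = 4)
O(129) - (u - 17659) = 4 - (1936 - 17659) = 4 - 1*(-15723) = 4 + 15723 = 15727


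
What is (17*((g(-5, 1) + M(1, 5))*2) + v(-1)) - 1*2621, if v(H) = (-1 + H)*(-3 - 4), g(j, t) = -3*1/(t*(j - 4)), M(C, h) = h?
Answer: -7277/3 ≈ -2425.7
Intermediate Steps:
g(j, t) = -3/(t*(-4 + j)) (g(j, t) = -3*1/(t*(-4 + j)) = -3/(t*(-4 + j)))
v(H) = 7 - 7*H (v(H) = (-1 + H)*(-7) = 7 - 7*H)
(17*((g(-5, 1) + M(1, 5))*2) + v(-1)) - 1*2621 = (17*((-3/(1*(-4 - 5)) + 5)*2) + (7 - 7*(-1))) - 1*2621 = (17*((-3*1/(-9) + 5)*2) + (7 + 7)) - 2621 = (17*((-3*1*(-⅑) + 5)*2) + 14) - 2621 = (17*((⅓ + 5)*2) + 14) - 2621 = (17*((16/3)*2) + 14) - 2621 = (17*(32/3) + 14) - 2621 = (544/3 + 14) - 2621 = 586/3 - 2621 = -7277/3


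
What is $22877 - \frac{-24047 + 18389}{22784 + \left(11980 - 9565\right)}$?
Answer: $\frac{576483181}{25199} \approx 22877.0$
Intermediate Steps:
$22877 - \frac{-24047 + 18389}{22784 + \left(11980 - 9565\right)} = 22877 - - \frac{5658}{22784 + 2415} = 22877 - - \frac{5658}{25199} = 22877 + \frac{5658}{25199} = \frac{576483181}{25199}$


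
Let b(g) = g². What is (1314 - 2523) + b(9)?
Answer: -1128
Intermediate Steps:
(1314 - 2523) + b(9) = (1314 - 2523) + 9² = -1209 + 81 = -1128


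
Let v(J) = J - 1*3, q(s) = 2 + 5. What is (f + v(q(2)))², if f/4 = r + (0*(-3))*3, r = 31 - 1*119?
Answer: 121104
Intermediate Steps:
q(s) = 7
v(J) = -3 + J (v(J) = J - 3 = -3 + J)
r = -88 (r = 31 - 119 = -88)
f = -352 (f = 4*(-88 + (0*(-3))*3) = 4*(-88 + 0*3) = 4*(-88 + 0) = 4*(-88) = -352)
(f + v(q(2)))² = (-352 + (-3 + 7))² = (-352 + 4)² = (-348)² = 121104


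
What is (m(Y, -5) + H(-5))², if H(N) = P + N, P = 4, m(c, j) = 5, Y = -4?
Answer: 16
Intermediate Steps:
H(N) = 4 + N
(m(Y, -5) + H(-5))² = (5 + (4 - 5))² = (5 - 1)² = 4² = 16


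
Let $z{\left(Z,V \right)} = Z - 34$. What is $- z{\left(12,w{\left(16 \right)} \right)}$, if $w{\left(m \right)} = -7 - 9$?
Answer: $22$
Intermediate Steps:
$w{\left(m \right)} = -16$ ($w{\left(m \right)} = -7 - 9 = -16$)
$z{\left(Z,V \right)} = -34 + Z$
$- z{\left(12,w{\left(16 \right)} \right)} = - (-34 + 12) = \left(-1\right) \left(-22\right) = 22$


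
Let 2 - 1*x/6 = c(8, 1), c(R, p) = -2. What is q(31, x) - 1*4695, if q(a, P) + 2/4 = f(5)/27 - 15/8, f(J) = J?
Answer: -1014593/216 ≈ -4697.2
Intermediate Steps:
x = 24 (x = 12 - 6*(-2) = 12 + 12 = 24)
q(a, P) = -473/216 (q(a, P) = -1/2 + (5/27 - 15/8) = -1/2 - 365/216 = -473/216)
q(31, x) - 1*4695 = -473/216 - 1*4695 = -473/216 - 4695 = -1014593/216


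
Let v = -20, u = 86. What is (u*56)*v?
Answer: -96320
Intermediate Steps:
(u*56)*v = (86*56)*(-20) = 4816*(-20) = -96320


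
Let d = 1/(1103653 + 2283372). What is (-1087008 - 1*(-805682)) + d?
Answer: -952858195149/3387025 ≈ -2.8133e+5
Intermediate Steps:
d = 1/3387025 ≈ 2.9524e-7
(-1087008 - 1*(-805682)) + d = (-1087008 - 1*(-805682)) + 1/3387025 = (-1087008 + 805682) + 1/3387025 = -281326 + 1/3387025 = -952858195149/3387025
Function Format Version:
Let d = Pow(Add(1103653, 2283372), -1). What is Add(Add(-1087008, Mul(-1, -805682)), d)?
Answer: Rational(-952858195149, 3387025) ≈ -2.8133e+5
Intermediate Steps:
d = Rational(1, 3387025) (d = Pow(3387025, -1) = Rational(1, 3387025) ≈ 2.9524e-7)
Add(Add(-1087008, Mul(-1, -805682)), d) = Add(Add(-1087008, Mul(-1, -805682)), Rational(1, 3387025)) = Add(Add(-1087008, 805682), Rational(1, 3387025)) = Add(-281326, Rational(1, 3387025)) = Rational(-952858195149, 3387025)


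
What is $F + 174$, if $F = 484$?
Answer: $658$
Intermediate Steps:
$F + 174 = 484 + 174 = 658$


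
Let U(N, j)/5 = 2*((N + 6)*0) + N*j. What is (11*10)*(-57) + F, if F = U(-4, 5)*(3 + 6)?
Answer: -7170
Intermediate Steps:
U(N, j) = 5*N*j (U(N, j) = 5*(2*((N + 6)*0) + N*j) = 5*(2*((6 + N)*0) + N*j) = 5*(2*0 + N*j) = 5*(0 + N*j) = 5*(N*j) = 5*N*j)
F = -900 (F = (5*(-4)*5)*(3 + 6) = -100*9 = -900)
(11*10)*(-57) + F = (11*10)*(-57) - 900 = 110*(-57) - 900 = -6270 - 900 = -7170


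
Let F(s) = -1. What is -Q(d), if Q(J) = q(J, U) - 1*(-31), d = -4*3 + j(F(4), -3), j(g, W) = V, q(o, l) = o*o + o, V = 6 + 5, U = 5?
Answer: -31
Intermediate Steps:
V = 11
q(o, l) = o + o² (q(o, l) = o² + o = o + o²)
j(g, W) = 11
d = -1 (d = -4*3 + 11 = -12 + 11 = -1)
Q(J) = 31 + J*(1 + J) (Q(J) = J*(1 + J) - 1*(-31) = J*(1 + J) + 31 = 31 + J*(1 + J))
-Q(d) = -(31 - (1 - 1)) = -(31 - 1*0) = -(31 + 0) = -1*31 = -31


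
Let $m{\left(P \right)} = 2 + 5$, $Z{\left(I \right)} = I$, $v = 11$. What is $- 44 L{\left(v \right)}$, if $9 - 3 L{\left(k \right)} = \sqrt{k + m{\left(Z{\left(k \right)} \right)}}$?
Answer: $-132 + 44 \sqrt{2} \approx -69.775$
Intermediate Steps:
$m{\left(P \right)} = 7$
$L{\left(k \right)} = 3 - \frac{\sqrt{7 + k}}{3}$ ($L{\left(k \right)} = 3 - \frac{\sqrt{k + 7}}{3} = 3 - \frac{\sqrt{7 + k}}{3}$)
$- 44 L{\left(v \right)} = - 44 \left(3 - \frac{\sqrt{7 + 11}}{3}\right) = - 44 \left(3 - \frac{\sqrt{18}}{3}\right) = - 44 \left(3 - \frac{3 \sqrt{2}}{3}\right) = - 44 \left(3 - \sqrt{2}\right) = -132 + 44 \sqrt{2}$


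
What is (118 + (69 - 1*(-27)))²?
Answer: 45796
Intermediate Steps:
(118 + (69 - 1*(-27)))² = (118 + (69 + 27))² = (118 + 96)² = 214² = 45796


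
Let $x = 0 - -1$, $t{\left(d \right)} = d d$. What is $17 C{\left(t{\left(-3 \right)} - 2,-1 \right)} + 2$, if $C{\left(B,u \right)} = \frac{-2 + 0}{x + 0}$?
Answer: $-32$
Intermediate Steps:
$t{\left(d \right)} = d^{2}$
$x = 1$ ($x = 0 + 1 = 1$)
$C{\left(B,u \right)} = -2$ ($C{\left(B,u \right)} = \frac{-2 + 0}{1 + 0} = - \frac{2}{1} = \left(-2\right) 1 = -2$)
$17 C{\left(t{\left(-3 \right)} - 2,-1 \right)} + 2 = 17 \left(-2\right) + 2 = -34 + 2 = -32$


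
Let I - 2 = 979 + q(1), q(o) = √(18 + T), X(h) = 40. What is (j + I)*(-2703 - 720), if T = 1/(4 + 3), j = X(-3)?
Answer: -3494883 - 489*√889 ≈ -3.5095e+6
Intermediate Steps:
j = 40
T = ⅐ (T = 1/7 = ⅐ ≈ 0.14286)
q(o) = √889/7 (q(o) = √(18 + ⅐) = √(127/7) = √889/7)
I = 981 + √889/7 (I = 2 + (979 + √889/7) = 981 + √889/7 ≈ 985.26)
(j + I)*(-2703 - 720) = (40 + (981 + √889/7))*(-2703 - 720) = (1021 + √889/7)*(-3423) = -3494883 - 489*√889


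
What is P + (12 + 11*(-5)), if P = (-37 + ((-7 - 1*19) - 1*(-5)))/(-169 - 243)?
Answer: -8829/206 ≈ -42.859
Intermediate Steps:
P = 29/206 (P = (-37 + ((-7 - 19) + 5))/(-412) = (-37 + (-26 + 5))*(-1/412) = (-37 - 21)*(-1/412) = -58*(-1/412) = 29/206 ≈ 0.14078)
P + (12 + 11*(-5)) = 29/206 + (12 + 11*(-5)) = 29/206 + (12 - 55) = 29/206 - 43 = -8829/206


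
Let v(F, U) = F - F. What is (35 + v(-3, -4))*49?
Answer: 1715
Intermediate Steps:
v(F, U) = 0
(35 + v(-3, -4))*49 = (35 + 0)*49 = 35*49 = 1715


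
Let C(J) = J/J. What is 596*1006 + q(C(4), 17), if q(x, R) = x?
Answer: 599577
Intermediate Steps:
C(J) = 1
596*1006 + q(C(4), 17) = 596*1006 + 1 = 599576 + 1 = 599577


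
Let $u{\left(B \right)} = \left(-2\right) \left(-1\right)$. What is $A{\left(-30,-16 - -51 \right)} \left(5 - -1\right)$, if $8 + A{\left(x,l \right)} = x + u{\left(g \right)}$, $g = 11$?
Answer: $-216$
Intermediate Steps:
$u{\left(B \right)} = 2$
$A{\left(x,l \right)} = -6 + x$ ($A{\left(x,l \right)} = -8 + \left(x + 2\right) = -8 + \left(2 + x\right) = -6 + x$)
$A{\left(-30,-16 - -51 \right)} \left(5 - -1\right) = \left(-6 - 30\right) \left(5 - -1\right) = - 36 \left(5 + 1\right) = \left(-36\right) 6 = -216$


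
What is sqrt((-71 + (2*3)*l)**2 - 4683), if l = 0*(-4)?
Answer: sqrt(358) ≈ 18.921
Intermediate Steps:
l = 0
sqrt((-71 + (2*3)*l)**2 - 4683) = sqrt((-71 + (2*3)*0)**2 - 4683) = sqrt((-71 + 6*0)**2 - 4683) = sqrt((-71 + 0)**2 - 4683) = sqrt((-71)**2 - 4683) = sqrt(5041 - 4683) = sqrt(358)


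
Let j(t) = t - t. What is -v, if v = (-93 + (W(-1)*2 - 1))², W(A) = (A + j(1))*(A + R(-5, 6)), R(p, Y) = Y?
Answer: -10816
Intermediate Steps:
j(t) = 0
W(A) = A*(6 + A) (W(A) = (A + 0)*(A + 6) = A*(6 + A))
v = 10816 (v = (-93 + (-(6 - 1)*2 - 1))² = (-93 + (-1*5*2 - 1))² = (-93 + (-5*2 - 1))² = (-93 + (-10 - 1))² = (-93 - 11)² = (-104)² = 10816)
-v = -1*10816 = -10816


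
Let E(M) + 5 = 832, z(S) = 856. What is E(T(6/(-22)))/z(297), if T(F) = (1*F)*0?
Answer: 827/856 ≈ 0.96612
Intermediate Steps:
T(F) = 0 (T(F) = F*0 = 0)
E(M) = 827 (E(M) = -5 + 832 = 827)
E(T(6/(-22)))/z(297) = 827/856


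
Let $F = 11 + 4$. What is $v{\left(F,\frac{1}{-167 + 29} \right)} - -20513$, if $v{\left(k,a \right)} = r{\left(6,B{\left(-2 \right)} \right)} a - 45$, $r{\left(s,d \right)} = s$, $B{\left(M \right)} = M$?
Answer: $\frac{470763}{23} \approx 20468.0$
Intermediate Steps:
$F = 15$
$v{\left(k,a \right)} = -45 + 6 a$ ($v{\left(k,a \right)} = 6 a - 45 = -45 + 6 a$)
$v{\left(F,\frac{1}{-167 + 29} \right)} - -20513 = \left(-45 + \frac{6}{-167 + 29}\right) - -20513 = \left(-45 + \frac{6}{-138}\right) + 20513 = \left(-45 + 6 \left(- \frac{1}{138}\right)\right) + 20513 = \left(-45 - \frac{1}{23}\right) + 20513 = - \frac{1036}{23} + 20513 = \frac{470763}{23}$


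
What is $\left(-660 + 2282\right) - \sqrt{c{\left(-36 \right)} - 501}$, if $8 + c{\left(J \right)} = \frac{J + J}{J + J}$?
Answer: $1622 - 2 i \sqrt{127} \approx 1622.0 - 22.539 i$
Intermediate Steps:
$c{\left(J \right)} = -7$ ($c{\left(J \right)} = -8 + \frac{J + J}{J + J} = -8 + \frac{2 J}{2 J} = -8 + 2 J \frac{1}{2 J} = -8 + 1 = -7$)
$\left(-660 + 2282\right) - \sqrt{c{\left(-36 \right)} - 501} = \left(-660 + 2282\right) - \sqrt{-7 - 501} = 1622 - \sqrt{-508} = 1622 - 2 i \sqrt{127}$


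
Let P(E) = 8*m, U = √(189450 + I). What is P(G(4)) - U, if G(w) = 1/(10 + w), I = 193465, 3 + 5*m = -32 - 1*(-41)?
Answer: 48/5 - √382915 ≈ -609.20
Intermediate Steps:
m = 6/5 (m = -⅗ + (-32 - 1*(-41))/5 = -⅗ + (-32 + 41)/5 = -⅗ + (⅕)*9 = -⅗ + 9/5 = 6/5 ≈ 1.2000)
U = √382915 (U = √(189450 + 193465) = √382915 ≈ 618.80)
P(E) = 48/5 (P(E) = 8*(6/5) = 48/5)
P(G(4)) - U = 48/5 - √382915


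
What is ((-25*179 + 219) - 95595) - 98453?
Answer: -198304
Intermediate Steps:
((-25*179 + 219) - 95595) - 98453 = ((-4475 + 219) - 95595) - 98453 = (-4256 - 95595) - 98453 = -99851 - 98453 = -198304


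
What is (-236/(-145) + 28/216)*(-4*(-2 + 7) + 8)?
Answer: -27518/1305 ≈ -21.087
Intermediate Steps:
(-236/(-145) + 28/216)*(-4*(-2 + 7) + 8) = (-236*(-1/145) + 28*(1/216))*(-4*5 + 8) = (236/145 + 7/54)*(-20 + 8) = (13759/7830)*(-12) = -27518/1305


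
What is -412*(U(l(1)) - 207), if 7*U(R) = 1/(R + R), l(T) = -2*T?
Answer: 597091/7 ≈ 85299.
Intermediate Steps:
U(R) = 1/(14*R) (U(R) = 1/(7*(R + R)) = 1/(7*((2*R))) = (1/(2*R))/7 = 1/(14*R))
-412*(U(l(1)) - 207) = -412*(1/(14*((-2*1))) - 207) = -412*((1/14)/(-2) - 207) = -412*((1/14)*(-½) - 207) = -412*(-1/28 - 207) = -412*(-5797/28) = 597091/7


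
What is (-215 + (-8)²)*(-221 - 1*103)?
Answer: 48924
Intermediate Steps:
(-215 + (-8)²)*(-221 - 1*103) = (-215 + 64)*(-221 - 103) = -151*(-324) = 48924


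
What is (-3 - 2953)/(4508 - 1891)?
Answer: -2956/2617 ≈ -1.1295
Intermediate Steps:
(-3 - 2953)/(4508 - 1891) = -2956/2617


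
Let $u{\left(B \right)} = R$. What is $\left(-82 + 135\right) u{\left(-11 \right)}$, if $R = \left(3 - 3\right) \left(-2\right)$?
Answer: $0$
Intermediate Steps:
$R = 0$ ($R = 0 \left(-2\right) = 0$)
$u{\left(B \right)} = 0$
$\left(-82 + 135\right) u{\left(-11 \right)} = \left(-82 + 135\right) 0 = 53 \cdot 0 = 0$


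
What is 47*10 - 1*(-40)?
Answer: 510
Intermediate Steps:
47*10 - 1*(-40) = 470 + 40 = 510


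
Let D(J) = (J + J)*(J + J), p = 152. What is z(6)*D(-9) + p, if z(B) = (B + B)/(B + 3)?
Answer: 584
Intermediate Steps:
z(B) = 2*B/(3 + B) (z(B) = (2*B)/(3 + B) = 2*B/(3 + B))
D(J) = 4*J² (D(J) = (2*J)*(2*J) = 4*J²)
z(6)*D(-9) + p = (2*6/(3 + 6))*(4*(-9)²) + 152 = (2*6/9)*(4*81) + 152 = (2*6*(⅑))*324 + 152 = (4/3)*324 + 152 = 432 + 152 = 584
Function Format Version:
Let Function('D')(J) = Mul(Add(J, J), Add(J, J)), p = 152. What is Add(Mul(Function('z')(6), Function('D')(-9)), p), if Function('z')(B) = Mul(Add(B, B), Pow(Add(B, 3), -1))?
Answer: 584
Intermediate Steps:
Function('z')(B) = Mul(2, B, Pow(Add(3, B), -1)) (Function('z')(B) = Mul(Mul(2, B), Pow(Add(3, B), -1)) = Mul(2, B, Pow(Add(3, B), -1)))
Function('D')(J) = Mul(4, Pow(J, 2)) (Function('D')(J) = Mul(Mul(2, J), Mul(2, J)) = Mul(4, Pow(J, 2)))
Add(Mul(Function('z')(6), Function('D')(-9)), p) = Add(Mul(Mul(2, 6, Pow(Add(3, 6), -1)), Mul(4, Pow(-9, 2))), 152) = Add(Mul(Mul(2, 6, Pow(9, -1)), Mul(4, 81)), 152) = Add(Mul(Mul(2, 6, Rational(1, 9)), 324), 152) = Add(Mul(Rational(4, 3), 324), 152) = Add(432, 152) = 584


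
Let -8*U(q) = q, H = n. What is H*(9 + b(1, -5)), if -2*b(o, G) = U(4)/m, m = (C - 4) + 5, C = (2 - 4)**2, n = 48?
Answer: 2172/5 ≈ 434.40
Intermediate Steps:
H = 48
U(q) = -q/8
C = 4 (C = (-2)**2 = 4)
m = 5 (m = (4 - 4) + 5 = 0 + 5 = 5)
b(o, G) = 1/20 (b(o, G) = -(-1/8*4)/(2*5) = -(-1)/(4*5) = -1/2*(-1/10) = 1/20)
H*(9 + b(1, -5)) = 48*(9 + 1/20) = 48*(181/20) = 2172/5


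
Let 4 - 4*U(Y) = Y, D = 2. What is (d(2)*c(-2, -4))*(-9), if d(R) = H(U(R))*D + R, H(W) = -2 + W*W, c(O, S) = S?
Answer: -54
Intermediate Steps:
U(Y) = 1 - Y/4
H(W) = -2 + W**2
d(R) = -4 + R + 2*(1 - R/4)**2 (d(R) = (-2 + (1 - R/4)**2)*2 + R = (-4 + 2*(1 - R/4)**2) + R = -4 + R + 2*(1 - R/4)**2)
(d(2)*c(-2, -4))*(-9) = ((-2 + (1/8)*2**2)*(-4))*(-9) = ((-2 + (1/8)*4)*(-4))*(-9) = ((-2 + 1/2)*(-4))*(-9) = -3/2*(-4)*(-9) = 6*(-9) = -54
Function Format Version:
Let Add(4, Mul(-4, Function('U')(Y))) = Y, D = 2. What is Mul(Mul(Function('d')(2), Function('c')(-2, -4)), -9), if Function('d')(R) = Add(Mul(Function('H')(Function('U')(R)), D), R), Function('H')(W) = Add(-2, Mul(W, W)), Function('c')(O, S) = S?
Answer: -54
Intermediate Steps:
Function('U')(Y) = Add(1, Mul(Rational(-1, 4), Y))
Function('H')(W) = Add(-2, Pow(W, 2))
Function('d')(R) = Add(-4, R, Mul(2, Pow(Add(1, Mul(Rational(-1, 4), R)), 2))) (Function('d')(R) = Add(Mul(Add(-2, Pow(Add(1, Mul(Rational(-1, 4), R)), 2)), 2), R) = Add(Add(-4, Mul(2, Pow(Add(1, Mul(Rational(-1, 4), R)), 2))), R) = Add(-4, R, Mul(2, Pow(Add(1, Mul(Rational(-1, 4), R)), 2))))
Mul(Mul(Function('d')(2), Function('c')(-2, -4)), -9) = Mul(Mul(Add(-2, Mul(Rational(1, 8), Pow(2, 2))), -4), -9) = Mul(Mul(Add(-2, Mul(Rational(1, 8), 4)), -4), -9) = Mul(Mul(Add(-2, Rational(1, 2)), -4), -9) = Mul(Mul(Rational(-3, 2), -4), -9) = Mul(6, -9) = -54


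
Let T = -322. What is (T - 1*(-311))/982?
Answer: -11/982 ≈ -0.011202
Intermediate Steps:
(T - 1*(-311))/982 = (-322 - 1*(-311))/982 = (-322 + 311)*(1/982) = -11*1/982 = -11/982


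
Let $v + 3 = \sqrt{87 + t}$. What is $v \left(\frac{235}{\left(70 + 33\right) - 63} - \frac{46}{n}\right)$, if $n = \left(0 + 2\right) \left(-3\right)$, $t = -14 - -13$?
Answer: $- \frac{325}{8} + \frac{325 \sqrt{86}}{24} \approx 84.955$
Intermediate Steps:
$t = -1$ ($t = -14 + 13 = -1$)
$n = -6$ ($n = 2 \left(-3\right) = -6$)
$v = -3 + \sqrt{86}$ ($v = -3 + \sqrt{87 - 1} = -3 + \sqrt{86} \approx 6.2736$)
$v \left(\frac{235}{\left(70 + 33\right) - 63} - \frac{46}{n}\right) = \left(-3 + \sqrt{86}\right) \left(\frac{235}{\left(70 + 33\right) - 63} - \frac{46}{-6}\right) = \left(-3 + \sqrt{86}\right) \left(\frac{235}{103 - 63} - - \frac{23}{3}\right) = \left(-3 + \sqrt{86}\right) \left(\frac{235}{40} + \frac{23}{3}\right) = \left(-3 + \sqrt{86}\right) \left(235 \cdot \frac{1}{40} + \frac{23}{3}\right) = \left(-3 + \sqrt{86}\right) \left(\frac{47}{8} + \frac{23}{3}\right) = \left(-3 + \sqrt{86}\right) \frac{325}{24} = - \frac{325}{8} + \frac{325 \sqrt{86}}{24}$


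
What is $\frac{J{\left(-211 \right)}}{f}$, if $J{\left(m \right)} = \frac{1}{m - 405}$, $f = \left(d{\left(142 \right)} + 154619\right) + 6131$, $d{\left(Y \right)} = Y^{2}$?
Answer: $- \frac{1}{111443024} \approx -8.9732 \cdot 10^{-9}$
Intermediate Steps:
$f = 180914$ ($f = \left(142^{2} + 154619\right) + 6131 = \left(20164 + 154619\right) + 6131 = 174783 + 6131 = 180914$)
$J{\left(m \right)} = \frac{1}{-405 + m}$
$\frac{J{\left(-211 \right)}}{f} = \frac{1}{\left(-405 - 211\right) 180914} = \frac{1}{-616} \cdot \frac{1}{180914} = \left(- \frac{1}{616}\right) \frac{1}{180914} = - \frac{1}{111443024}$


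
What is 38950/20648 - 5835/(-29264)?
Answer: 157539235/75530384 ≈ 2.0858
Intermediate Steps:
38950/20648 - 5835/(-29264) = 38950*(1/20648) - 5835*(-1/29264) = 19475/10324 + 5835/29264 = 157539235/75530384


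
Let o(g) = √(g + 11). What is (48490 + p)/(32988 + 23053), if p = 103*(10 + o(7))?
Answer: 49520/56041 + 309*√2/56041 ≈ 0.89144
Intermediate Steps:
o(g) = √(11 + g)
p = 1030 + 309*√2 (p = 103*(10 + √(11 + 7)) = 103*(10 + √18) = 103*(10 + 3*√2) = 1030 + 309*√2 ≈ 1467.0)
(48490 + p)/(32988 + 23053) = (48490 + (1030 + 309*√2))/(32988 + 23053) = (49520 + 309*√2)/56041 = (49520 + 309*√2)*(1/56041) = 49520/56041 + 309*√2/56041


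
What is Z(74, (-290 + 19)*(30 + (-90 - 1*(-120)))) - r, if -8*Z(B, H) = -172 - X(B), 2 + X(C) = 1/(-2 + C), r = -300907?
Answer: 173334673/576 ≈ 3.0093e+5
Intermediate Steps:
X(C) = -2 + 1/(-2 + C)
Z(B, H) = 43/2 + (5 - 2*B)/(8*(-2 + B)) (Z(B, H) = -(-172 - (5 - 2*B)/(-2 + B))/8 = 43/2 + (5 - 2*B)/(8*(-2 + B)))
Z(74, (-290 + 19)*(30 + (-90 - 1*(-120)))) - r = (-339 + 170*74)/(8*(-2 + 74)) - 1*(-300907) = (⅛)*(-339 + 12580)/72 + 300907 = (⅛)*(1/72)*12241 + 300907 = 12241/576 + 300907 = 173334673/576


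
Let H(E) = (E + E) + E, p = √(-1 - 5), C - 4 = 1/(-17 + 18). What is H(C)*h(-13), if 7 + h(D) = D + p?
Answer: -300 + 15*I*√6 ≈ -300.0 + 36.742*I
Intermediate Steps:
C = 5 (C = 4 + 1/(-17 + 18) = 4 + 1/1 = 4 + 1 = 5)
p = I*√6 (p = √(-6) = I*√6 ≈ 2.4495*I)
H(E) = 3*E (H(E) = 2*E + E = 3*E)
h(D) = -7 + D + I*√6 (h(D) = -7 + (D + I*√6) = -7 + D + I*√6)
H(C)*h(-13) = (3*5)*(-7 - 13 + I*√6) = 15*(-20 + I*√6) = -300 + 15*I*√6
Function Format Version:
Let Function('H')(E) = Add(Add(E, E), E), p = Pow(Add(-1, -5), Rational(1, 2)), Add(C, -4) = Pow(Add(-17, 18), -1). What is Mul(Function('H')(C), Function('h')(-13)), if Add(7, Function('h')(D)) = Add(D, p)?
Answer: Add(-300, Mul(15, I, Pow(6, Rational(1, 2)))) ≈ Add(-300.00, Mul(36.742, I))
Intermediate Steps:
C = 5 (C = Add(4, Pow(Add(-17, 18), -1)) = Add(4, Pow(1, -1)) = Add(4, 1) = 5)
p = Mul(I, Pow(6, Rational(1, 2))) (p = Pow(-6, Rational(1, 2)) = Mul(I, Pow(6, Rational(1, 2))) ≈ Mul(2.4495, I))
Function('H')(E) = Mul(3, E) (Function('H')(E) = Add(Mul(2, E), E) = Mul(3, E))
Function('h')(D) = Add(-7, D, Mul(I, Pow(6, Rational(1, 2)))) (Function('h')(D) = Add(-7, Add(D, Mul(I, Pow(6, Rational(1, 2))))) = Add(-7, D, Mul(I, Pow(6, Rational(1, 2)))))
Mul(Function('H')(C), Function('h')(-13)) = Mul(Mul(3, 5), Add(-7, -13, Mul(I, Pow(6, Rational(1, 2))))) = Mul(15, Add(-20, Mul(I, Pow(6, Rational(1, 2))))) = Add(-300, Mul(15, I, Pow(6, Rational(1, 2))))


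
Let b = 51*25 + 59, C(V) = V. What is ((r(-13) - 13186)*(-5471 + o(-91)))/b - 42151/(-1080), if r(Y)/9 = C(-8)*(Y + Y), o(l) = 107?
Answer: 32799794557/720360 ≈ 45533.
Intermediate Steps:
r(Y) = -144*Y (r(Y) = 9*(-8*(Y + Y)) = 9*(-16*Y) = -144*Y)
b = 1334 (b = 1275 + 59 = 1334)
((r(-13) - 13186)*(-5471 + o(-91)))/b - 42151/(-1080) = ((-144*(-13) - 13186)*(-5471 + 107))/1334 - 42151/(-1080) = ((1872 - 13186)*(-5364))*(1/1334) - 42151*(-1/1080) = -11314*(-5364)*(1/1334) + 42151/1080 = 60688296*(1/1334) + 42151/1080 = 30344148/667 + 42151/1080 = 32799794557/720360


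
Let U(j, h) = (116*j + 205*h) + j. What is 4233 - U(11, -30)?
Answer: 9096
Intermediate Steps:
U(j, h) = 117*j + 205*h
4233 - U(11, -30) = 4233 - (117*11 + 205*(-30)) = 4233 - (1287 - 6150) = 4233 - 1*(-4863) = 4233 + 4863 = 9096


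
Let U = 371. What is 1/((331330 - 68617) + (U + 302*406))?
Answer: 1/385696 ≈ 2.5927e-6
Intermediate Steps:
1/((331330 - 68617) + (U + 302*406)) = 1/((331330 - 68617) + (371 + 302*406)) = 1/(262713 + (371 + 122612)) = 1/(262713 + 122983) = 1/385696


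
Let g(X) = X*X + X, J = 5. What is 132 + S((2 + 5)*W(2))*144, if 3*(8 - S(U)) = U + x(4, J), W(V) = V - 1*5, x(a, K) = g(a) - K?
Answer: 1572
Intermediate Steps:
g(X) = X + X**2 (g(X) = X**2 + X = X + X**2)
x(a, K) = -K + a*(1 + a) (x(a, K) = a*(1 + a) - K = -K + a*(1 + a))
W(V) = -5 + V (W(V) = V - 5 = -5 + V)
S(U) = 3 - U/3 (S(U) = 8 - (U + (-1*5 + 4*(1 + 4)))/3 = 8 - (U + (-5 + 4*5))/3 = 8 - (U + (-5 + 20))/3 = 8 - (U + 15)/3 = 8 - (15 + U)/3 = 8 + (-5 - U/3) = 3 - U/3)
132 + S((2 + 5)*W(2))*144 = 132 + (3 - (2 + 5)*(-5 + 2)/3)*144 = 132 + (3 - 7*(-3)/3)*144 = 132 + (3 - 1/3*(-21))*144 = 132 + (3 + 7)*144 = 132 + 10*144 = 132 + 1440 = 1572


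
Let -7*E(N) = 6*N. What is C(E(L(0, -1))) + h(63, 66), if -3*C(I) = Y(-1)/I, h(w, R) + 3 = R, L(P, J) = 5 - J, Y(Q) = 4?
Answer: 1708/27 ≈ 63.259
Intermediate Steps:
h(w, R) = -3 + R
E(N) = -6*N/7
C(I) = -4/(3*I)
C(E(L(0, -1))) + h(63, 66) = -4*(-7/(6*(5 - 1*(-1))))/3 + (-3 + 66) = -4*(-7/(6*(5 + 1)))/3 + 63 = -4/(3*((-6/7*6))) + 63 = -4/(3*(-36/7)) + 63 = -4/3*(-7/36) + 63 = 7/27 + 63 = 1708/27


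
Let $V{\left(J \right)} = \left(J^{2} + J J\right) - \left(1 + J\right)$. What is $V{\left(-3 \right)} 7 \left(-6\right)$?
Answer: $-840$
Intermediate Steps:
$V{\left(J \right)} = -1 - J + 2 J^{2}$ ($V{\left(J \right)} = \left(J^{2} + J^{2}\right) - \left(1 + J\right) = 2 J^{2} - \left(1 + J\right) = -1 - J + 2 J^{2}$)
$V{\left(-3 \right)} 7 \left(-6\right) = \left(-1 - -3 + 2 \left(-3\right)^{2}\right) 7 \left(-6\right) = \left(-1 + 3 + 2 \cdot 9\right) 7 \left(-6\right) = \left(-1 + 3 + 18\right) 7 \left(-6\right) = 20 \cdot 7 \left(-6\right) = 140 \left(-6\right) = -840$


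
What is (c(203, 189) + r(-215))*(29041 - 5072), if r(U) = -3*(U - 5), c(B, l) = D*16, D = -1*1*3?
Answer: 14669028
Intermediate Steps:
D = -3 (D = -1*3 = -3)
c(B, l) = -48 (c(B, l) = -3*16 = -48)
r(U) = 15 - 3*U (r(U) = -3*(-5 + U) = 15 - 3*U)
(c(203, 189) + r(-215))*(29041 - 5072) = (-48 + (15 - 3*(-215)))*(29041 - 5072) = (-48 + (15 + 645))*23969 = (-48 + 660)*23969 = 612*23969 = 14669028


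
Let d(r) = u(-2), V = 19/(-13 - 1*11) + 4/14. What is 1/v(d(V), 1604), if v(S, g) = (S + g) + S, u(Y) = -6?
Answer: 1/1592 ≈ 0.00062814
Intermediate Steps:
V = -85/168 (V = 19/(-13 - 11) + 4*(1/14) = 19/(-24) + 2/7 = 19*(-1/24) + 2/7 = -19/24 + 2/7 = -85/168 ≈ -0.50595)
d(r) = -6
v(S, g) = g + 2*S
1/v(d(V), 1604) = 1/(1604 + 2*(-6)) = 1/(1604 - 12) = 1/1592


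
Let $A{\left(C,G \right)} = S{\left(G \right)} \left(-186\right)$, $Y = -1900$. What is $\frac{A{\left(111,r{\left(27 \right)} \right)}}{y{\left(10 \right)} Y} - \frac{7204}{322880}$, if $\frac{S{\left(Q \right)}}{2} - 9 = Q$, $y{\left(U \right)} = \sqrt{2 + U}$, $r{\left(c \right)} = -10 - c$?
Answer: $- \frac{1801}{80720} - \frac{434 \sqrt{3}}{475} \approx -1.6049$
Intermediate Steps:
$S{\left(Q \right)} = 18 + 2 Q$
$A{\left(C,G \right)} = -3348 - 372 G$ ($A{\left(C,G \right)} = \left(18 + 2 G\right) \left(-186\right) = -3348 - 372 G$)
$\frac{A{\left(111,r{\left(27 \right)} \right)}}{y{\left(10 \right)} Y} - \frac{7204}{322880} = \frac{-3348 - 372 \left(-10 - 27\right)}{\sqrt{2 + 10} \left(-1900\right)} - \frac{7204}{322880} = \frac{-3348 - 372 \left(-10 - 27\right)}{\sqrt{12} \left(-1900\right)} - \frac{1801}{80720} = \frac{-3348 - -13764}{2 \sqrt{3} \left(-1900\right)} - \frac{1801}{80720} = \frac{-3348 + 13764}{\left(-3800\right) \sqrt{3}} - \frac{1801}{80720} = 10416 \left(- \frac{\sqrt{3}}{11400}\right) - \frac{1801}{80720} = - \frac{434 \sqrt{3}}{475} - \frac{1801}{80720} = - \frac{1801}{80720} - \frac{434 \sqrt{3}}{475}$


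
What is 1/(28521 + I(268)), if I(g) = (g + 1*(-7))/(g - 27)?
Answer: 241/6873822 ≈ 3.5061e-5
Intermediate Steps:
I(g) = (-7 + g)/(-27 + g) (I(g) = (g - 7)/(-27 + g) = (-7 + g)/(-27 + g))
1/(28521 + I(268)) = 1/(28521 + (-7 + 268)/(-27 + 268)) = 1/(28521 + 261/241) = 1/(6873822/241) = 241/6873822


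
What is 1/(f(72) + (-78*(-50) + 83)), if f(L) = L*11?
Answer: 1/4775 ≈ 0.00020942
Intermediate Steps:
f(L) = 11*L
1/(f(72) + (-78*(-50) + 83)) = 1/(11*72 + (-78*(-50) + 83)) = 1/(792 + (3900 + 83)) = 1/(792 + 3983) = 1/4775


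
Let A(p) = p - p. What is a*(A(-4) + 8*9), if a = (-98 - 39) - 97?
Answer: -16848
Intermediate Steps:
A(p) = 0
a = -234 (a = -137 - 97 = -234)
a*(A(-4) + 8*9) = -234*(0 + 8*9) = -234*(0 + 72) = -234*72 = -16848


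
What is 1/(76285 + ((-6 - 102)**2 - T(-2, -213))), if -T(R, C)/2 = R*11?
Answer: 1/87905 ≈ 1.1376e-5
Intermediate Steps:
T(R, C) = -22*R (T(R, C) = -2*R*11 = -22*R)
1/(76285 + ((-6 - 102)**2 - T(-2, -213))) = 1/(76285 + ((-6 - 102)**2 - (-22)*(-2))) = 1/(76285 + ((-108)**2 - 1*44)) = 1/(76285 + (11664 - 44)) = 1/(76285 + 11620) = 1/87905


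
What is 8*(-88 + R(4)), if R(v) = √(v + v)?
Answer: -704 + 16*√2 ≈ -681.37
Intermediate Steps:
R(v) = √2*√v (R(v) = √(2*v) = √2*√v)
8*(-88 + R(4)) = 8*(-88 + √2*√4) = 8*(-88 + √2*2) = 8*(-88 + 2*√2) = -704 + 16*√2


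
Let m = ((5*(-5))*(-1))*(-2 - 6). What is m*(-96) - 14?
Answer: 19186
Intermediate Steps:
m = -200 (m = -25*(-1)*(-8) = 25*(-8) = -200)
m*(-96) - 14 = -200*(-96) - 14 = 19200 - 14 = 19186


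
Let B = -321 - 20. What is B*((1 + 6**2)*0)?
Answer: 0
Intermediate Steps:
B = -341
B*((1 + 6**2)*0) = -341*(1 + 6**2)*0 = -341*(1 + 36)*0 = -12617*0 = -341*0 = 0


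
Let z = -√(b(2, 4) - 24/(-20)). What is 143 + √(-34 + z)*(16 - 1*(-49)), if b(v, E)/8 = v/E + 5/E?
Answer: 143 + 13*√(-850 - 10*√95) ≈ 143.0 + 400.15*I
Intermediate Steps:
b(v, E) = 40/E + 8*v/E (b(v, E) = 8*(v/E + 5/E) = 8*(5/E + v/E) = 40/E + 8*v/E)
z = -2*√95/5 (z = -√(8*(5 + 2)/4 - 24/(-20)) = -√(8*(¼)*7 - 24*(-1/20)) = -√(14 + 6/5) = -√(76/5) = -2*√95/5 ≈ -3.8987)
143 + √(-34 + z)*(16 - 1*(-49)) = 143 + √(-34 - 2*√95/5)*(16 - 1*(-49)) = 143 + √(-34 - 2*√95/5)*(16 + 49) = 143 + √(-34 - 2*√95/5)*65 = 143 + 65*√(-34 - 2*√95/5)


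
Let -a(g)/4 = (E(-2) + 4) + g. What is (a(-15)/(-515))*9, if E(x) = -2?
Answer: -468/515 ≈ -0.90874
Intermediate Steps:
a(g) = -8 - 4*g (a(g) = -4*((-2 + 4) + g) = -4*(2 + g) = -8 - 4*g)
(a(-15)/(-515))*9 = ((-8 - 4*(-15))/(-515))*9 = ((-8 + 60)*(-1/515))*9 = (52*(-1/515))*9 = -52/515*9 = -468/515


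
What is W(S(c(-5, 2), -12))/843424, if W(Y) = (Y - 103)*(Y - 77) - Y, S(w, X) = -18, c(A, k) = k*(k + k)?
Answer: 11513/843424 ≈ 0.013650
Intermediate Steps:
c(A, k) = 2*k² (c(A, k) = k*(2*k) = 2*k²)
W(Y) = -Y + (-103 + Y)*(-77 + Y) (W(Y) = (-103 + Y)*(-77 + Y) - Y = -Y + (-103 + Y)*(-77 + Y))
W(S(c(-5, 2), -12))/843424 = (7931 + (-18)² - 181*(-18))/843424 = (7931 + 324 + 3258)*(1/843424) = 11513*(1/843424) = 11513/843424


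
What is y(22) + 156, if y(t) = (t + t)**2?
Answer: 2092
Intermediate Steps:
y(t) = 4*t**2 (y(t) = (2*t)**2 = 4*t**2)
y(22) + 156 = 4*22**2 + 156 = 4*484 + 156 = 1936 + 156 = 2092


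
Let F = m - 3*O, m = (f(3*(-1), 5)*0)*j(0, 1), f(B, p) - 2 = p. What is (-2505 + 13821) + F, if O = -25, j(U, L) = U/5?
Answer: 11391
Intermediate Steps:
f(B, p) = 2 + p
j(U, L) = U/5 (j(U, L) = U*(1/5) = U/5)
m = 0 (m = ((2 + 5)*0)*((1/5)*0) = (7*0)*0 = 0*0 = 0)
F = 75 (F = 0 - 3*(-25) = 0 + 75 = 75)
(-2505 + 13821) + F = (-2505 + 13821) + 75 = 11316 + 75 = 11391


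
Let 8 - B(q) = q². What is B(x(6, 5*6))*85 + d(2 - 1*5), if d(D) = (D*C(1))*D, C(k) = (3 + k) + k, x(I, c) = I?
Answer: -2335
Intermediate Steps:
B(q) = 8 - q²
C(k) = 3 + 2*k
d(D) = 5*D² (d(D) = (D*(3 + 2*1))*D = (D*(3 + 2))*D = (D*5)*D = (5*D)*D = 5*D²)
B(x(6, 5*6))*85 + d(2 - 1*5) = (8 - 1*6²)*85 + 5*(2 - 1*5)² = (8 - 1*36)*85 + 5*(2 - 5)² = (8 - 36)*85 + 5*(-3)² = -28*85 + 5*9 = -2380 + 45 = -2335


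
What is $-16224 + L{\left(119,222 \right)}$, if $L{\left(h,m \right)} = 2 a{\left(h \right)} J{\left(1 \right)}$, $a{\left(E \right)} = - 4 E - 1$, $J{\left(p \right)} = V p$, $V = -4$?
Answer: $-12408$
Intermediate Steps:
$J{\left(p \right)} = - 4 p$
$a{\left(E \right)} = -1 - 4 E$
$L{\left(h,m \right)} = 8 + 32 h$ ($L{\left(h,m \right)} = 2 \left(-1 - 4 h\right) \left(\left(-4\right) 1\right) = \left(-2 - 8 h\right) \left(-4\right) = 8 + 32 h$)
$-16224 + L{\left(119,222 \right)} = -16224 + \left(8 + 32 \cdot 119\right) = -16224 + \left(8 + 3808\right) = -16224 + 3816 = -12408$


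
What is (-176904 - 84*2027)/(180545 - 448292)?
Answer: 115724/89249 ≈ 1.2966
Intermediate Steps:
(-176904 - 84*2027)/(180545 - 448292) = (-176904 - 170268)/(-267747) = -347172*(-1/267747) = 115724/89249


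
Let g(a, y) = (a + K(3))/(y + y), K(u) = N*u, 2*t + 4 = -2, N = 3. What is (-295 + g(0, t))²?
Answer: 351649/4 ≈ 87912.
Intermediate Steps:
t = -3 (t = -2 + (½)*(-2) = -2 - 1 = -3)
K(u) = 3*u
g(a, y) = (9 + a)/(2*y) (g(a, y) = (a + 3*3)/(y + y) = (a + 9)/((2*y)) = (9 + a)*(1/(2*y)) = (9 + a)/(2*y))
(-295 + g(0, t))² = (-295 + (½)*(9 + 0)/(-3))² = (-295 + (½)*(-⅓)*9)² = (-295 - 3/2)² = (-593/2)² = 351649/4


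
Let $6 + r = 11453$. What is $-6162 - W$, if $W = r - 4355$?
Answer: $-13254$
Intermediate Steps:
$r = 11447$ ($r = -6 + 11453 = 11447$)
$W = 7092$ ($W = 11447 - 4355 = 7092$)
$-6162 - W = -6162 - 7092 = -13254$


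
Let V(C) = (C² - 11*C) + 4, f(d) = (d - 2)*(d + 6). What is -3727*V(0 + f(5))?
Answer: -2720710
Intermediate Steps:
f(d) = (-2 + d)*(6 + d)
V(C) = 4 + C² - 11*C
-3727*V(0 + f(5)) = -3727*(4 + (0 + (-12 + 5² + 4*5))² - 11*(0 + (-12 + 5² + 4*5))) = -3727*(4 + (0 + (-12 + 25 + 20))² - 11*(0 + (-12 + 25 + 20))) = -3727*(4 + (0 + 33)² - 11*(0 + 33)) = -3727*(4 + 33² - 11*33) = -3727*(4 + 1089 - 363) = -3727*730 = -2720710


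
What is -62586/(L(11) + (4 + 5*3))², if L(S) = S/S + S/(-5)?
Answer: -1564650/7921 ≈ -197.53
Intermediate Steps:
L(S) = 1 - S/5 (L(S) = 1 + S*(-⅕) = 1 - S/5)
-62586/(L(11) + (4 + 5*3))² = -62586/((1 - ⅕*11) + (4 + 5*3))² = -62586/((1 - 11/5) + (4 + 15))² = -62586/(-6/5 + 19)² = -62586/((89/5)²) = -62586/7921/25 = -62586*25/7921 = -1564650/7921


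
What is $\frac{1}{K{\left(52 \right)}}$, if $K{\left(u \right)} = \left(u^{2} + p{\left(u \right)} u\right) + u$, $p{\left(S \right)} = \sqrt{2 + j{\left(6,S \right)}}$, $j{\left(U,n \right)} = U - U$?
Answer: $\frac{53}{145964} - \frac{\sqrt{2}}{145964} \approx 0.00035341$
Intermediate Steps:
$j{\left(U,n \right)} = 0$
$p{\left(S \right)} = \sqrt{2}$ ($p{\left(S \right)} = \sqrt{2 + 0} = \sqrt{2}$)
$K{\left(u \right)} = u + u^{2} + u \sqrt{2}$ ($K{\left(u \right)} = \left(u^{2} + \sqrt{2} u\right) + u = \left(u^{2} + u \sqrt{2}\right) + u = u + u^{2} + u \sqrt{2}$)
$\frac{1}{K{\left(52 \right)}} = \frac{1}{52 \left(1 + 52 + \sqrt{2}\right)} = \frac{1}{52 \left(53 + \sqrt{2}\right)} = \frac{1}{2756 + 52 \sqrt{2}}$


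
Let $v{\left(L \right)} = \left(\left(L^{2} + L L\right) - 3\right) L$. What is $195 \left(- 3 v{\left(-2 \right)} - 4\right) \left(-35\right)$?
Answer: $-177450$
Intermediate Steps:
$v{\left(L \right)} = L \left(-3 + 2 L^{2}\right)$ ($v{\left(L \right)} = \left(\left(L^{2} + L^{2}\right) - 3\right) L = \left(2 L^{2} - 3\right) L = \left(-3 + 2 L^{2}\right) L = L \left(-3 + 2 L^{2}\right)$)
$195 \left(- 3 v{\left(-2 \right)} - 4\right) \left(-35\right) = 195 \left(- 3 \left(- 2 \left(-3 + 2 \left(-2\right)^{2}\right)\right) - 4\right) \left(-35\right) = 195 \left(- 3 \left(- 2 \left(-3 + 2 \cdot 4\right)\right) - 4\right) \left(-35\right) = 195 \left(- 3 \left(- 2 \left(-3 + 8\right)\right) - 4\right) \left(-35\right) = 195 \left(- 3 \left(\left(-2\right) 5\right) - 4\right) \left(-35\right) = 195 \left(\left(-3\right) \left(-10\right) - 4\right) \left(-35\right) = 195 \left(30 - 4\right) \left(-35\right) = 195 \cdot 26 \left(-35\right) = 5070 \left(-35\right) = -177450$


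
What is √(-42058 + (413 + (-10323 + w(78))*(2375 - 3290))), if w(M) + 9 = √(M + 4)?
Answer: √(9412135 - 915*√82) ≈ 3066.6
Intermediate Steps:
w(M) = -9 + √(4 + M) (w(M) = -9 + √(M + 4) = -9 + √(4 + M))
√(-42058 + (413 + (-10323 + w(78))*(2375 - 3290))) = √(-42058 + (413 + (-10323 + (-9 + √(4 + 78)))*(2375 - 3290))) = √(-42058 + (413 + (-10323 + (-9 + √82))*(-915))) = √(-42058 + (413 + (-10332 + √82)*(-915))) = √(-42058 + (413 + (9453780 - 915*√82))) = √(-42058 + (9454193 - 915*√82)) = √(9412135 - 915*√82)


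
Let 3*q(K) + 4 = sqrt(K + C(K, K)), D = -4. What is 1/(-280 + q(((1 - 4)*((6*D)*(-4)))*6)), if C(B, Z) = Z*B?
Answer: 633/567980 + 9*sqrt(5181)/283990 ≈ 0.0033956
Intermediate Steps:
C(B, Z) = B*Z
q(K) = -4/3 + sqrt(K + K**2)/3 (q(K) = -4/3 + sqrt(K + K*K)/3 = -4/3 + sqrt(K + K**2)/3)
1/(-280 + q(((1 - 4)*((6*D)*(-4)))*6)) = 1/(-280 + (-4/3 + sqrt((((1 - 4)*((6*(-4))*(-4)))*6)*(1 + ((1 - 4)*((6*(-4))*(-4)))*6))/3)) = 1/(-280 + (-4/3 + sqrt((-(-72)*(-4)*6)*(1 - (-72)*(-4)*6))/3)) = 1/(-280 + (-4/3 + sqrt((-3*96*6)*(1 - 3*96*6))/3)) = 1/(-280 + (-4/3 + sqrt((-288*6)*(1 - 288*6))/3)) = 1/(-280 + (-4/3 + sqrt(-1728*(1 - 1728))/3)) = 1/(-280 + (-4/3 + sqrt(-1728*(-1727))/3)) = 1/(-280 + (-4/3 + sqrt(2984256)/3)) = 1/(-280 + (-4/3 + (24*sqrt(5181))/3)) = 1/(-280 + (-4/3 + 8*sqrt(5181))) = 1/(-844/3 + 8*sqrt(5181))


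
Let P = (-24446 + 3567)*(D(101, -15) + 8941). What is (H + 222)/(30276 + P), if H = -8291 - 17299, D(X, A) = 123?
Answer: 6342/47304245 ≈ 0.00013407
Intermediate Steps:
H = -25590
P = -189247256 (P = (-24446 + 3567)*(123 + 8941) = -20879*9064 = -189247256)
(H + 222)/(30276 + P) = (-25590 + 222)/(30276 - 189247256) = -25368/(-189216980) = -25368*(-1/189216980) = 6342/47304245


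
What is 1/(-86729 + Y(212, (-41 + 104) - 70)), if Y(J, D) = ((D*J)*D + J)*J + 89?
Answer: 1/2160560 ≈ 4.6284e-7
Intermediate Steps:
Y(J, D) = 89 + J*(J + J*D²) (Y(J, D) = (J*D² + J)*J + 89 = (J + J*D²)*J + 89 = J*(J + J*D²) + 89 = 89 + J*(J + J*D²))
1/(-86729 + Y(212, (-41 + 104) - 70)) = 1/(-86729 + (89 + 212² + ((-41 + 104) - 70)²*212²)) = 1/(-86729 + (89 + 44944 + (63 - 70)²*44944)) = 1/(-86729 + (89 + 44944 + (-7)²*44944)) = 1/(-86729 + (89 + 44944 + 49*44944)) = 1/(-86729 + (89 + 44944 + 2202256)) = 1/(-86729 + 2247289) = 1/2160560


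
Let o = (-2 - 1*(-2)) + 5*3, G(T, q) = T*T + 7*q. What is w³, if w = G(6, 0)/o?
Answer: 1728/125 ≈ 13.824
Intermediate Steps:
G(T, q) = T² + 7*q
o = 15 (o = (-2 + 2) + 15 = 0 + 15 = 15)
w = 12/5 (w = (6² + 7*0)/15 = (36 + 0)*(1/15) = 36*(1/15) = 12/5 ≈ 2.4000)
w³ = (12/5)³ = 1728/125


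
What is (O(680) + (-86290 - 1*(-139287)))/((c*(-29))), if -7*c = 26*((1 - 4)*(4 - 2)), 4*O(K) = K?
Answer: -372169/4524 ≈ -82.266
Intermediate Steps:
O(K) = K/4
c = 156/7 (c = -26*(1 - 4)*(4 - 2)/7 = -26*(-3*2)/7 = -26*(-6)/7 = -1/7*(-156) = 156/7 ≈ 22.286)
(O(680) + (-86290 - 1*(-139287)))/((c*(-29))) = ((1/4)*680 + (-86290 - 1*(-139287)))/(((156/7)*(-29))) = (170 + (-86290 + 139287))/(-4524/7) = (170 + 52997)*(-7/4524) = 53167*(-7/4524) = -372169/4524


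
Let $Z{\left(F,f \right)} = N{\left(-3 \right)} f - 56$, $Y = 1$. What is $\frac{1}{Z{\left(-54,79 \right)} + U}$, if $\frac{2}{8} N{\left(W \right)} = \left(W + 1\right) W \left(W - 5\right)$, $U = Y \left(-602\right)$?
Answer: $- \frac{1}{15826} \approx -6.3187 \cdot 10^{-5}$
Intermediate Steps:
$U = -602$ ($U = 1 \left(-602\right) = -602$)
$N{\left(W \right)} = 4 W \left(1 + W\right) \left(-5 + W\right)$ ($N{\left(W \right)} = 4 \left(W + 1\right) W \left(W - 5\right) = 4 \left(1 + W\right) W \left(-5 + W\right) = 4 W \left(1 + W\right) \left(-5 + W\right)$)
$Z{\left(F,f \right)} = -56 - 192 f$ ($Z{\left(F,f \right)} = 4 \left(-3\right) \left(-5 + \left(-3\right)^{2} - -12\right) f - 56 = 4 \left(-3\right) \left(-5 + 9 + 12\right) f - 56 = 4 \left(-3\right) 16 f - 56 = - 192 f - 56 = -56 - 192 f$)
$\frac{1}{Z{\left(-54,79 \right)} + U} = \frac{1}{\left(-56 - 15168\right) - 602} = \frac{1}{-15224 - 602} = \frac{1}{-15826} = - \frac{1}{15826}$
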